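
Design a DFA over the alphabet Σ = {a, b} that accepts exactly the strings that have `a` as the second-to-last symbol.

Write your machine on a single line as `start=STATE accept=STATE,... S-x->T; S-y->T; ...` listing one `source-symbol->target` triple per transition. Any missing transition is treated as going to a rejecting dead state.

start=q0; accept=q3,q4; q0-a->q1; q0-b->q2; q1-a->q3; q1-b->q4; q2-a->q5; q2-b->q6; q3-a->q3; q3-b->q4; q4-a->q5; q4-b->q6; q5-a->q3; q5-b->q4; q6-a->q5; q6-b->q6

A DFA must remember the last 2 symbols (since which symbol is second-to-last isn't known until the input ends). Use one state per possible window of the last ≤2 symbols; accept from those whose window starts with `a`.
7 states suffice.
        a   b  
>  q0   q1  q2 
   q1   q3  q4 
   q2   q5  q6 
 * q3   q3  q4 
 * q4   q5  q6 
   q5   q3  q4 
   q6   q5  q6 
(> = start, * = accepting)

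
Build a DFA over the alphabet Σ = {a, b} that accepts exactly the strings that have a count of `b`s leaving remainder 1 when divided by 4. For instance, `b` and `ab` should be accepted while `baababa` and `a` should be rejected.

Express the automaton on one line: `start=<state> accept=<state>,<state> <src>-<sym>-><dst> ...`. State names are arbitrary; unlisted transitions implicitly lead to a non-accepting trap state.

The only thing that matters is how many `b`s have appeared, reduced mod 4. Use one state per residue: s0 for 0, …, s3 for 3. Reading `b` moves to the next residue; anything else stays put. s1 is accepting.
        a   b  
>  s0   s0  s1 
 * s1   s1  s2 
   s2   s2  s3 
   s3   s3  s0 
(> = start, * = accepting)

start=s0 accept=s1 s0-a->s0 s0-b->s1 s1-a->s1 s1-b->s2 s2-a->s2 s2-b->s3 s3-a->s3 s3-b->s0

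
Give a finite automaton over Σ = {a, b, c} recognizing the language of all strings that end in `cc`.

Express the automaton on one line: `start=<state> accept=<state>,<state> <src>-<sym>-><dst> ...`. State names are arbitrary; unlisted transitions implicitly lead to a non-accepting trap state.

start=q0 accept=q2 q0-a->q0 q0-b->q0 q0-c->q1 q1-a->q0 q1-b->q0 q1-c->q2 q2-a->q0 q2-b->q0 q2-c->q2

Let each state record the length of the longest suffix of the input read so far that is also a prefix of `cc`. q1 means the last symbol is `c`; q2 means the last 2 symbols are `cc`. Accept only at q2, where the string currently ends in `cc`.
        a   b   c  
>  q0   q0  q0  q1 
   q1   q0  q0  q2 
 * q2   q0  q0  q2 
(> = start, * = accepting)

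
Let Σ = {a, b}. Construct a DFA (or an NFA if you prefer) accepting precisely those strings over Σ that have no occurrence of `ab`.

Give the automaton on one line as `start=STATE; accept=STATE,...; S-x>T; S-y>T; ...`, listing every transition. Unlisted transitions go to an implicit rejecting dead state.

Track partial matches of the forbidden pattern `ab`. State q2 is a dead state reached once `ab` has occurred; every other state accepts. q0 means no part of `ab` is currently matched.
With 3 states:
        a   b  
>* q0   q1  q0 
 * q1   q1  q2 
   q2   q2  q2 
(> = start, * = accepting)

start=q0; accept=q0,q1; q0-a>q1; q0-b>q0; q1-a>q1; q1-b>q2; q2-a>q2; q2-b>q2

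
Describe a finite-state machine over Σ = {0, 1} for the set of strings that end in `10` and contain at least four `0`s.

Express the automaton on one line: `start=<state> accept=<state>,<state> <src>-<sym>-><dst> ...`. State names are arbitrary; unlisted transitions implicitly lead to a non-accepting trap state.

Build one automaton per condition and run them in lockstep. One (3 states) tracks how much of the suffix `10` has currently been matched; the other (6 states) tracks the count of `0`s, saturating at 5. Each combined state is a pair, one component from each; accept when both components accept. Equivalent product states are then merged.
With 6 states:
        0   1  
>  q0   q1  q0 
   q1   q2  q1 
   q2   q3  q2 
   q3   q3  q4 
   q4   q5  q4 
 * q5   q3  q4 
(> = start, * = accepting)

start=q0 accept=q5 q0-0->q1 q0-1->q0 q1-0->q2 q1-1->q1 q2-0->q3 q2-1->q2 q3-0->q3 q3-1->q4 q4-0->q5 q4-1->q4 q5-0->q3 q5-1->q4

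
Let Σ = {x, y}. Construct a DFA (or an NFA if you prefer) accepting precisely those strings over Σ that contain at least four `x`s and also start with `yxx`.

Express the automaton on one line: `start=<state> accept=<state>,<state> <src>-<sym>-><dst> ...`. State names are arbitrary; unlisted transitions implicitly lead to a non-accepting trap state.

Handle the two conditions separately and then intersect. The first has 6 states tracking the count of `x`s, saturating at 5; the second has 5 states tracking whether the input so far still matches the prefix `yxx`. A product state is a pair (one from each), accepting exactly when both do. Minimizing collapses redundant product states.
        x   y  
>  q0   q1  q2 
   q1   q1  q1 
   q2   q3  q1 
   q3   q4  q1 
   q4   q5  q4 
   q5   q6  q5 
 * q6   q6  q6 
(> = start, * = accepting)

start=q0 accept=q6 q0-x->q1 q0-y->q2 q1-x->q1 q1-y->q1 q2-x->q3 q2-y->q1 q3-x->q4 q3-y->q1 q4-x->q5 q4-y->q4 q5-x->q6 q5-y->q5 q6-x->q6 q6-y->q6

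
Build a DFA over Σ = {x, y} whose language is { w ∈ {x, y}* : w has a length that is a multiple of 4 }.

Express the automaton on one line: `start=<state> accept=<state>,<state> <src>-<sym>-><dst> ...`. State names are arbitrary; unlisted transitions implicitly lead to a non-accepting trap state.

start=A accept=A A-x->B A-y->B B-x->C B-y->C C-x->D C-y->D D-x->A D-y->A

Only the length mod 4 matters, so use a 4-cycle: from any state, every input symbol moves to the next state, wrapping D back to A. Mark A accepting.
A 4-state machine:
       x  y 
>* A   B  B 
   B   C  C 
   C   D  D 
   D   A  A 
(> = start, * = accepting)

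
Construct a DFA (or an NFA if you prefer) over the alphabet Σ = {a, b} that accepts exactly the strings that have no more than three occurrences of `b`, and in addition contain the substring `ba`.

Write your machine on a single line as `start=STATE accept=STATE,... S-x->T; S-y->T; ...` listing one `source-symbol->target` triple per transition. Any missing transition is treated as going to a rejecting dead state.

start=q0; accept=q2,q4,q6; q0-a->q0; q0-b->q1; q1-a->q2; q1-b->q3; q2-a->q2; q2-b->q4; q3-a->q4; q3-b->q5; q4-a->q4; q4-b->q6; q5-a->q6; q5-b->q7; q6-a->q6; q6-b->q7; q7-a->q7; q7-b->q7

Run two small machines in parallel and take their product. The first has 5 states tracking the count of `b`s, saturating at 4; the second has 3 states tracking whether and how much of `ba` has been seen. A product state is a pair (one from each), accepting exactly when both do. Minimizing collapses redundant product states.
8 states suffice.
        a   b  
>  q0   q0  q1 
   q1   q2  q3 
 * q2   q2  q4 
   q3   q4  q5 
 * q4   q4  q6 
   q5   q6  q7 
 * q6   q6  q7 
   q7   q7  q7 
(> = start, * = accepting)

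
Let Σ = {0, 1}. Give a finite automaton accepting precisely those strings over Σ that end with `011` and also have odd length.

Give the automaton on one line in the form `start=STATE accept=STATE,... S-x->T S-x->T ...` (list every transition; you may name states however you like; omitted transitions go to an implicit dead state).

Build one automaton per condition and run them in lockstep. The first has 4 states tracking how much of the suffix `011` has currently been matched; the second has 2 states tracking the input length modulo 2. A product state is a pair (one from each), accepting exactly when both do.
8 states suffice.
        0   1  
>  q0   q1  q2 
   q1   q3  q4 
   q2   q3  q0 
   q3   q1  q5 
   q4   q1  q6 
   q5   q3  q7 
 * q6   q3  q0 
   q7   q1  q2 
(> = start, * = accepting)

start=q0 accept=q6 q0-0->q1 q0-1->q2 q1-0->q3 q1-1->q4 q2-0->q3 q2-1->q0 q3-0->q1 q3-1->q5 q4-0->q1 q4-1->q6 q5-0->q3 q5-1->q7 q6-0->q3 q6-1->q0 q7-0->q1 q7-1->q2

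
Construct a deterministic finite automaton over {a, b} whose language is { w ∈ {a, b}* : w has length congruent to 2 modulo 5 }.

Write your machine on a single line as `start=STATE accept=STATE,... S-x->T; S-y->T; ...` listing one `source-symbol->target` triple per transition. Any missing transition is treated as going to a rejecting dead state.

Only the length mod 5 matters, so use a 5-cycle: from any state, every input symbol moves to the next state, wrapping s4 back to s0. Mark s2 accepting.
A 5-state machine:
        a   b  
>  s0   s1  s1 
   s1   s2  s2 
 * s2   s3  s3 
   s3   s4  s4 
   s4   s0  s0 
(> = start, * = accepting)

start=s0; accept=s2; s0-a->s1; s0-b->s1; s1-a->s2; s1-b->s2; s2-a->s3; s2-b->s3; s3-a->s4; s3-b->s4; s4-a->s0; s4-b->s0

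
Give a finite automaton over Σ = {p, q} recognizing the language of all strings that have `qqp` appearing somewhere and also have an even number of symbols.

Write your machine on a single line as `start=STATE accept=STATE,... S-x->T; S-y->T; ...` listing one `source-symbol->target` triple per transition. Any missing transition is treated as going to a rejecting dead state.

start=s0; accept=s7; s0-p->s1; s0-q->s2; s1-p->s0; s1-q->s3; s2-p->s0; s2-q->s4; s3-p->s1; s3-q->s5; s4-p->s6; s4-q->s5; s5-p->s7; s5-q->s4; s6-p->s7; s6-q->s7; s7-p->s6; s7-q->s6

Run two small machines in parallel and take their product. The first has 4 states tracking whether and how much of `qqp` has been seen; the second has 2 states tracking the input length modulo 2. A product state is a pair (one from each), accepting exactly when both do.
        p   q  
>  s0   s1  s2 
   s1   s0  s3 
   s2   s0  s4 
   s3   s1  s5 
   s4   s6  s5 
   s5   s7  s4 
   s6   s7  s7 
 * s7   s6  s6 
(> = start, * = accepting)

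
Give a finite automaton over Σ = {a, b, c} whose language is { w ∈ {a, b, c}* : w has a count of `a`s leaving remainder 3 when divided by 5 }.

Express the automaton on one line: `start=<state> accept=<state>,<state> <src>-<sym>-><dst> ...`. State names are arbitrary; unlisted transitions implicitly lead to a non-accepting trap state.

Keep the running count of `a`s modulo 5: each `a` advances along the cycle s0 → s1 → s2 → s3 → s4 → s0 while other symbols loop. Accept at s3.
        a   b   c  
>  s0   s1  s0  s0 
   s1   s2  s1  s1 
   s2   s3  s2  s2 
 * s3   s4  s3  s3 
   s4   s0  s4  s4 
(> = start, * = accepting)

start=s0 accept=s3 s0-a->s1 s0-b->s0 s0-c->s0 s1-a->s2 s1-b->s1 s1-c->s1 s2-a->s3 s2-b->s2 s2-c->s2 s3-a->s4 s3-b->s3 s3-c->s3 s4-a->s0 s4-b->s4 s4-c->s4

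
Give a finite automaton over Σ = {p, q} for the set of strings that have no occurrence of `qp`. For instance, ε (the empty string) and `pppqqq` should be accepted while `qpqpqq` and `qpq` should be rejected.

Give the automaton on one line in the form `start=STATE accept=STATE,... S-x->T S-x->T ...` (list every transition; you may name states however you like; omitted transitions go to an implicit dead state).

This is the complement of 'contains `qp`'. Use the same substring-matching states — A through C holding how much of `qp` has just been matched — but flip the accepting set: everything except the trap C accepts.
With 3 states:
       p  q 
>* A   A  B 
 * B   C  B 
   C   C  C 
(> = start, * = accepting)

start=A accept=A,B A-p->A A-q->B B-p->C B-q->B C-p->C C-q->C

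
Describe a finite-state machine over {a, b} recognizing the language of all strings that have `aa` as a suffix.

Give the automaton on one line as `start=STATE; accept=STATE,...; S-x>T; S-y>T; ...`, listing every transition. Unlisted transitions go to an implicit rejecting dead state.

start=q0; accept=q2; q0-a>q1; q0-b>q0; q1-a>q2; q1-b>q0; q2-a>q2; q2-b>q0

Remember how much of `aa` the current input suffix matches. State q0 means no match yet; q1 means the last symbol is `a`; q2 means the last 2 symbols are `aa`. Only q2 accepts. On a mismatch, fall back to the longest proper suffix that is still a prefix of `aa`.
A 3-state machine:
        a   b  
>  q0   q1  q0 
   q1   q2  q0 
 * q2   q2  q0 
(> = start, * = accepting)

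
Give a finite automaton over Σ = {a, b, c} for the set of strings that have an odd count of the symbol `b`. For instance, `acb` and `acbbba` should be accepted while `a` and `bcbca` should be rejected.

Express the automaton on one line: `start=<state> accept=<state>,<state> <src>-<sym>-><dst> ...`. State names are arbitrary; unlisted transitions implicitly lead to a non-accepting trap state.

start=s0 accept=s1 s0-a->s0 s0-b->s1 s0-c->s0 s1-a->s1 s1-b->s0 s1-c->s1

The only thing that matters is how many `b`s have appeared, reduced mod 2. Use one state per residue: s0 for 0, …, s1 for 1. Reading `b` moves to the next residue; anything else stays put. s1 is accepting.
A 2-state machine:
        a   b   c  
>  s0   s0  s1  s0 
 * s1   s1  s0  s1 
(> = start, * = accepting)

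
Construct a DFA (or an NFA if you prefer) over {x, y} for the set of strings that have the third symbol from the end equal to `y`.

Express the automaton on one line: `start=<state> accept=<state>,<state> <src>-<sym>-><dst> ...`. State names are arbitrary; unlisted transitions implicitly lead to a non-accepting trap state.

start=q0 accept=q11,q12,q13,q14 q0-x->q1 q0-y->q2 q1-x->q3 q1-y->q4 q2-x->q5 q2-y->q6 q3-x->q7 q3-y->q8 q4-x->q9 q4-y->q10 q5-x->q11 q5-y->q12 q6-x->q13 q6-y->q14 q7-x->q7 q7-y->q8 q8-x->q9 q8-y->q10 q9-x->q11 q9-y->q12 q10-x->q13 q10-y->q14 q11-x->q7 q11-y->q8 q12-x->q9 q12-y->q10 q13-x->q11 q13-y->q12 q14-x->q13 q14-y->q14

A DFA must remember the last 3 symbols (since which symbol is third-to-last isn't known until the input ends). Use one state per possible window of the last ≤3 symbols; accept from those whose window starts with `y`.
A 15-state machine:
          x    y  
>  q0     q1   q2 
   q1     q3   q4 
   q2     q5   q6 
   q3     q7   q8 
   q4     q9  q10 
   q5    q11  q12 
   q6    q13  q14 
   q7     q7   q8 
   q8     q9  q10 
   q9    q11  q12 
   q10   q13  q14 
 * q11    q7   q8 
 * q12    q9  q10 
 * q13   q11  q12 
 * q14   q13  q14 
(> = start, * = accepting)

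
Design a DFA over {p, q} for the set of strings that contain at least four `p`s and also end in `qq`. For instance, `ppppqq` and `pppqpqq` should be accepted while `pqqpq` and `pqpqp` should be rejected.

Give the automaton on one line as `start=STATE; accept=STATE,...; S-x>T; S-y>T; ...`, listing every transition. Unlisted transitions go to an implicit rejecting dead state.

start=s0; accept=s16,s17; s0-p>s1; s0-q>s2; s1-p>s3; s1-q>s4; s2-p>s1; s2-q>s5; s3-p>s6; s3-q>s7; s4-p>s3; s4-q>s8; s5-p>s1; s5-q>s5; s6-p>s9; s6-q>s10; s7-p>s6; s7-q>s11; s8-p>s3; s8-q>s8; s9-p>s12; s9-q>s13; s10-p>s9; s10-q>s14; s11-p>s6; s11-q>s11; s12-p>s12; s12-q>s15; s13-p>s12; s13-q>s16; s14-p>s9; s14-q>s14; s15-p>s12; s15-q>s17; s16-p>s12; s16-q>s16; s17-p>s12; s17-q>s17

Build one automaton per condition and run them in lockstep. One (6 states) tracks the count of `p`s, saturating at 5; the other (3 states) tracks how much of the suffix `qq` has currently been matched. Each combined state is a pair, one component from each; accept when both components accept.
With 18 states:
          p    q  
>  s0     s1   s2 
   s1     s3   s4 
   s2     s1   s5 
   s3     s6   s7 
   s4     s3   s8 
   s5     s1   s5 
   s6     s9  s10 
   s7     s6  s11 
   s8     s3   s8 
   s9    s12  s13 
   s10    s9  s14 
   s11    s6  s11 
   s12   s12  s15 
   s13   s12  s16 
   s14    s9  s14 
   s15   s12  s17 
 * s16   s12  s16 
 * s17   s12  s17 
(> = start, * = accepting)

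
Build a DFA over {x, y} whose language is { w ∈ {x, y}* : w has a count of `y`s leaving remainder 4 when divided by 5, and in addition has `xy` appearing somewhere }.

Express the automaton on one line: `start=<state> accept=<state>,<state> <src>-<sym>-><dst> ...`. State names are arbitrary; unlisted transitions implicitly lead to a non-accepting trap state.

start=s0 accept=s9 s0-x->s1 s0-y->s2 s1-x->s1 s1-y->s3 s2-x->s3 s2-y->s4 s3-x->s3 s3-y->s5 s4-x->s5 s4-y->s6 s5-x->s5 s5-y->s7 s6-x->s7 s6-y->s8 s7-x->s7 s7-y->s9 s8-x->s10 s8-y->s0 s9-x->s9 s9-y->s1 s10-x->s10 s10-y->s1

Run two small machines in parallel and take their product. The first has 5 states tracking the count of `y`s modulo 5; the second has 3 states tracking whether and how much of `xy` has been seen. A product state is a pair (one from each), accepting exactly when both do. After merging equivalent states the machine shrinks.
With 11 states:
          x    y  
>  s0     s1   s2 
   s1     s1   s3 
   s2     s3   s4 
   s3     s3   s5 
   s4     s5   s6 
   s5     s5   s7 
   s6     s7   s8 
   s7     s7   s9 
   s8    s10   s0 
 * s9     s9   s1 
   s10   s10   s1 
(> = start, * = accepting)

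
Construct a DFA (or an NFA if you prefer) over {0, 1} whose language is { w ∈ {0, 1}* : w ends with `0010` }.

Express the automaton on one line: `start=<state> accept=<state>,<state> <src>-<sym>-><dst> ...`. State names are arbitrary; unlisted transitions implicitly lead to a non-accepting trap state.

start=s0 accept=s4 s0-0->s1 s0-1->s0 s1-0->s2 s1-1->s0 s2-0->s2 s2-1->s3 s3-0->s4 s3-1->s0 s4-0->s2 s4-1->s0

Remember how much of `0010` the current input suffix matches. State s0 means no match yet; s1 means the last symbol is `0`; s2 means the last 2 symbols are `00`; s3 means the last 3 symbols are `001`; s4 means the last 4 symbols are `0010`. Only s4 accepts. On a mismatch, fall back to the longest proper suffix that is still a prefix of `0010`.
5 states suffice.
        0   1  
>  s0   s1  s0 
   s1   s2  s0 
   s2   s2  s3 
   s3   s4  s0 
 * s4   s2  s0 
(> = start, * = accepting)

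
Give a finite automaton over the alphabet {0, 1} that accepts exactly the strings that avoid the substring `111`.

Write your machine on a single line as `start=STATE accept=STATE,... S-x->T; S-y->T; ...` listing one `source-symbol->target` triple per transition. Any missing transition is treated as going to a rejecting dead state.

start=q0; accept=q0,q1,q2; q0-0->q0; q0-1->q1; q1-0->q0; q1-1->q2; q2-0->q0; q2-1->q3; q3-0->q3; q3-1->q3

This is the complement of 'contains `111`'. Use the same substring-matching states — q0 through q3 holding how much of `111` has just been matched — but flip the accepting set: everything except the trap q3 accepts.
With 4 states:
        0   1  
>* q0   q0  q1 
 * q1   q0  q2 
 * q2   q0  q3 
   q3   q3  q3 
(> = start, * = accepting)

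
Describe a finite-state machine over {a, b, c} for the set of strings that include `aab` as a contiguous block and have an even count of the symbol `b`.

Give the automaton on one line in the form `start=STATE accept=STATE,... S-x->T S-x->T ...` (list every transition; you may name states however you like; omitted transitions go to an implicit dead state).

start=q0 accept=q7 q0-a->q1 q0-b->q2 q0-c->q0 q1-a->q3 q1-b->q2 q1-c->q0 q2-a->q4 q2-b->q0 q2-c->q2 q3-a->q3 q3-b->q5 q3-c->q0 q4-a->q6 q4-b->q0 q4-c->q2 q5-a->q5 q5-b->q7 q5-c->q5 q6-a->q6 q6-b->q7 q6-c->q2 q7-a->q7 q7-b->q5 q7-c->q7

Build one automaton per condition and run them in lockstep. The first has 4 states tracking whether and how much of `aab` has been seen; the second has 2 states tracking the count of `b`s modulo 2. A product state is a pair (one from each), accepting exactly when both do.
An 8-state machine:
        a   b   c  
>  q0   q1  q2  q0 
   q1   q3  q2  q0 
   q2   q4  q0  q2 
   q3   q3  q5  q0 
   q4   q6  q0  q2 
   q5   q5  q7  q5 
   q6   q6  q7  q2 
 * q7   q7  q5  q7 
(> = start, * = accepting)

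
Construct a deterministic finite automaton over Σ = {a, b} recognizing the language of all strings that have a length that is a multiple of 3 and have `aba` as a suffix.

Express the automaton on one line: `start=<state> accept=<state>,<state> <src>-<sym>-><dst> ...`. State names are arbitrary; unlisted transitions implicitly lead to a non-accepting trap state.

start=s0 accept=s5 s0-a->s1 s0-b->s2 s1-a->s3 s1-b->s4 s2-a->s3 s2-b->s3 s3-a->s0 s3-b->s0 s4-a->s5 s4-b->s0 s5-a->s1 s5-b->s2

Build one automaton per condition and run them in lockstep. One (3 states) tracks the input length modulo 3; the other (4 states) tracks how much of the suffix `aba` has currently been matched. Each combined state is a pair, one component from each; accept when both components accept. After merging equivalent states the machine shrinks.
With 6 states:
        a   b  
>  s0   s1  s2 
   s1   s3  s4 
   s2   s3  s3 
   s3   s0  s0 
   s4   s5  s0 
 * s5   s1  s2 
(> = start, * = accepting)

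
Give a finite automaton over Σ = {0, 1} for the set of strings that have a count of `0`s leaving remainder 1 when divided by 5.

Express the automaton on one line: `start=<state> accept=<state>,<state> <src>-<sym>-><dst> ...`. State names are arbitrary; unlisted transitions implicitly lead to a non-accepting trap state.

start=S0 accept=S1 S0-0->S1 S0-1->S0 S1-0->S2 S1-1->S1 S2-0->S3 S2-1->S2 S3-0->S4 S3-1->S3 S4-0->S0 S4-1->S4

The only thing that matters is how many `0`s have appeared, reduced mod 5. Use one state per residue: S0 for 0, …, S4 for 4. Reading `0` moves to the next residue; anything else stays put. S1 is accepting.
With 5 states:
        0   1  
>  S0   S1  S0 
 * S1   S2  S1 
   S2   S3  S2 
   S3   S4  S3 
   S4   S0  S4 
(> = start, * = accepting)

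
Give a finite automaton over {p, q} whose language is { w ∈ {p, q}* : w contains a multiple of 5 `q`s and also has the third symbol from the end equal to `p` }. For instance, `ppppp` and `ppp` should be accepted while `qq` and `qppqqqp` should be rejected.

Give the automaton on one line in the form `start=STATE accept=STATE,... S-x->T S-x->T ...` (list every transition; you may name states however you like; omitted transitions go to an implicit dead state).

Run two small machines in parallel and take their product. One (5 states) tracks the count of `q`s modulo 5; the other (15 states) tracks the last 3 symbols read. Each combined state is a pair, one component from each; accept when both components accept. After merging equivalent states the machine shrinks.
With 16 states:
       p  q 
>  A   B  C 
   B   D  C 
   C   C  E 
   D   F  C 
   E   E  G 
 * F   F  C 
   G   H  I 
   H   H  J 
   I   K  A 
   J   K  L 
   K   M  N 
 * L   B  C 
   M   M  O 
   N   P  C 
 * O   P  C 
 * P   D  C 
(> = start, * = accepting)

start=A accept=F,L,O,P A-p->B A-q->C B-p->D B-q->C C-p->C C-q->E D-p->F D-q->C E-p->E E-q->G F-p->F F-q->C G-p->H G-q->I H-p->H H-q->J I-p->K I-q->A J-p->K J-q->L K-p->M K-q->N L-p->B L-q->C M-p->M M-q->O N-p->P N-q->C O-p->P O-q->C P-p->D P-q->C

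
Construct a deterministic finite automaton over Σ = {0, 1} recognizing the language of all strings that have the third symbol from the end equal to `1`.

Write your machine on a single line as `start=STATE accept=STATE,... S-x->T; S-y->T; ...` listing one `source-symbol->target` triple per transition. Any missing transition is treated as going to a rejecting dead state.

A DFA must remember the last 3 symbols (since which symbol is third-to-last isn't known until the input ends). Use one state per possible window of the last ≤3 symbols; accept from those whose window starts with `1`.
With 15 states:
          0    1  
>  s0     s1   s2 
   s1     s3   s4 
   s2     s5   s6 
   s3     s7   s8 
   s4     s9  s10 
   s5    s11  s12 
   s6    s13  s14 
   s7     s7   s8 
   s8     s9  s10 
   s9    s11  s12 
   s10   s13  s14 
 * s11    s7   s8 
 * s12    s9  s10 
 * s13   s11  s12 
 * s14   s13  s14 
(> = start, * = accepting)

start=s0; accept=s11,s12,s13,s14; s0-0->s1; s0-1->s2; s1-0->s3; s1-1->s4; s2-0->s5; s2-1->s6; s3-0->s7; s3-1->s8; s4-0->s9; s4-1->s10; s5-0->s11; s5-1->s12; s6-0->s13; s6-1->s14; s7-0->s7; s7-1->s8; s8-0->s9; s8-1->s10; s9-0->s11; s9-1->s12; s10-0->s13; s10-1->s14; s11-0->s7; s11-1->s8; s12-0->s9; s12-1->s10; s13-0->s11; s13-1->s12; s14-0->s13; s14-1->s14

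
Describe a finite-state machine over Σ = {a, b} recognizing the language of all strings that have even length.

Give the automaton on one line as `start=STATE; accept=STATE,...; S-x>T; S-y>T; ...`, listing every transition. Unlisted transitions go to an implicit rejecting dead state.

start=q0; accept=q0; q0-a>q1; q0-b>q1; q1-a>q0; q1-b>q0

Only the length mod 2 matters, so use a 2-cycle: from any state, every input symbol moves to the next state, wrapping q1 back to q0. Mark q0 accepting.
A 2-state machine:
        a   b  
>* q0   q1  q1 
   q1   q0  q0 
(> = start, * = accepting)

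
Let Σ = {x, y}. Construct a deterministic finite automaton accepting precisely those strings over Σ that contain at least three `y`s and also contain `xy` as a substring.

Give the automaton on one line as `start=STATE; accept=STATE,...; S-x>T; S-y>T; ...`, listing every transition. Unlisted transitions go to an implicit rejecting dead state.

Run two small machines in parallel and take their product. One (5 states) tracks the count of `y`s, saturating at 4; the other (3 states) tracks whether and how much of `xy` has been seen. Each combined state is a pair, one component from each; accept when both components accept. Minimizing collapses redundant product states.
       x  y 
>  A   B  C 
   B   B  D 
   C   D  E 
   D   D  F 
   E   F  E 
   F   F  G 
 * G   G  G 
(> = start, * = accepting)

start=A; accept=G; A-x>B; A-y>C; B-x>B; B-y>D; C-x>D; C-y>E; D-x>D; D-y>F; E-x>F; E-y>E; F-x>F; F-y>G; G-x>G; G-y>G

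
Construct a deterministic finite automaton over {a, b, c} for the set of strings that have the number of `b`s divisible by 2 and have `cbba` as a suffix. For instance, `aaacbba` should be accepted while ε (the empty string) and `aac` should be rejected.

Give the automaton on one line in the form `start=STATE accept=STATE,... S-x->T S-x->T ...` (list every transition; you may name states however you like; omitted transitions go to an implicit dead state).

Build one automaton per condition and run them in lockstep. The first has 2 states tracking the count of `b`s modulo 2; the second has 5 states tracking how much of the suffix `cbba` has currently been matched. A product state is a pair (one from each), accepting exactly when both do.
        a   b   c  
>  s0   s0  s1  s2 
   s1   s1  s0  s3 
   s2   s0  s4  s2 
   s3   s1  s5  s3 
   s4   s1  s6  s3 
   s5   s0  s7  s2 
   s6   s8  s1  s2 
   s7   s9  s0  s3 
 * s8   s0  s1  s2 
   s9   s1  s0  s3 
(> = start, * = accepting)

start=s0 accept=s8 s0-a->s0 s0-b->s1 s0-c->s2 s1-a->s1 s1-b->s0 s1-c->s3 s2-a->s0 s2-b->s4 s2-c->s2 s3-a->s1 s3-b->s5 s3-c->s3 s4-a->s1 s4-b->s6 s4-c->s3 s5-a->s0 s5-b->s7 s5-c->s2 s6-a->s8 s6-b->s1 s6-c->s2 s7-a->s9 s7-b->s0 s7-c->s3 s8-a->s0 s8-b->s1 s8-c->s2 s9-a->s1 s9-b->s0 s9-c->s3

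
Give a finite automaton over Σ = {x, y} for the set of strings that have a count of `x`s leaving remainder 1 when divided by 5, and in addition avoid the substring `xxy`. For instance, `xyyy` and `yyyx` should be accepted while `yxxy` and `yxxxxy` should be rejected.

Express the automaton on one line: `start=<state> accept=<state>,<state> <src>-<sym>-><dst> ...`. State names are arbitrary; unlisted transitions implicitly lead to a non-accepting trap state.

Run two small machines in parallel and take their product. One (5 states) tracks the count of `x`s modulo 5; the other (4 states) tracks partial matches of the forbidden pattern `xxy`. Each combined state is a pair, one component from each; accept when both components accept. Minimizing collapses redundant product states.
          x    y  
>  q0     q1   q0 
 * q1     q2   q3 
   q2     q4   q5 
 * q3     q6   q3 
   q4     q7   q5 
   q5     q5   q5 
   q6     q4   q8 
   q7     q9   q5 
   q8    q10   q8 
   q9    q11   q5 
   q10    q7  q12 
 * q11    q2   q5 
   q12   q13  q12 
   q13    q9  q14 
   q14   q15  q14 
   q15   q11   q0 
(> = start, * = accepting)

start=q0 accept=q1,q3,q11 q0-x->q1 q0-y->q0 q1-x->q2 q1-y->q3 q2-x->q4 q2-y->q5 q3-x->q6 q3-y->q3 q4-x->q7 q4-y->q5 q5-x->q5 q5-y->q5 q6-x->q4 q6-y->q8 q7-x->q9 q7-y->q5 q8-x->q10 q8-y->q8 q9-x->q11 q9-y->q5 q10-x->q7 q10-y->q12 q11-x->q2 q11-y->q5 q12-x->q13 q12-y->q12 q13-x->q9 q13-y->q14 q14-x->q15 q14-y->q14 q15-x->q11 q15-y->q0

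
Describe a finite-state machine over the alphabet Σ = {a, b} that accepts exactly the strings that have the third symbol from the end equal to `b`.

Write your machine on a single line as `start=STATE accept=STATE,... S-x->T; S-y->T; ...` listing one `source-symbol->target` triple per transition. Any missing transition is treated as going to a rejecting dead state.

start=q0; accept=q11,q12,q13,q14; q0-a->q1; q0-b->q2; q1-a->q3; q1-b->q4; q2-a->q5; q2-b->q6; q3-a->q7; q3-b->q8; q4-a->q9; q4-b->q10; q5-a->q11; q5-b->q12; q6-a->q13; q6-b->q14; q7-a->q7; q7-b->q8; q8-a->q9; q8-b->q10; q9-a->q11; q9-b->q12; q10-a->q13; q10-b->q14; q11-a->q7; q11-b->q8; q12-a->q9; q12-b->q10; q13-a->q11; q13-b->q12; q14-a->q13; q14-b->q14

A DFA must remember the last 3 symbols (since which symbol is third-to-last isn't known until the input ends). Use one state per possible window of the last ≤3 symbols; accept from those whose window starts with `b`.
With 15 states:
          a    b  
>  q0     q1   q2 
   q1     q3   q4 
   q2     q5   q6 
   q3     q7   q8 
   q4     q9  q10 
   q5    q11  q12 
   q6    q13  q14 
   q7     q7   q8 
   q8     q9  q10 
   q9    q11  q12 
   q10   q13  q14 
 * q11    q7   q8 
 * q12    q9  q10 
 * q13   q11  q12 
 * q14   q13  q14 
(> = start, * = accepting)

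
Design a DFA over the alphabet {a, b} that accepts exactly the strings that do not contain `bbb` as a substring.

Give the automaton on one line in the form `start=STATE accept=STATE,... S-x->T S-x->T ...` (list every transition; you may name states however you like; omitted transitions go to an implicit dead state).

start=S0 accept=S0,S1,S2 S0-a->S0 S0-b->S1 S1-a->S0 S1-b->S2 S2-a->S0 S2-b->S3 S3-a->S3 S3-b->S3

Track partial matches of the forbidden pattern `bbb`. State S3 is a dead state reached once `bbb` has occurred; every other state accepts. S0 means no part of `bbb` is currently matched.
With 4 states:
        a   b  
>* S0   S0  S1 
 * S1   S0  S2 
 * S2   S0  S3 
   S3   S3  S3 
(> = start, * = accepting)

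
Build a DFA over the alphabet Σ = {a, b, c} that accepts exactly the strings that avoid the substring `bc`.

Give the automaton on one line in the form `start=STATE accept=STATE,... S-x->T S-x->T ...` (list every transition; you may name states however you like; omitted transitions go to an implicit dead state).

Track partial matches of the forbidden pattern `bc`. State S2 is a dead state reached once `bc` has occurred; every other state accepts. S0 means no part of `bc` is currently matched.
A 3-state machine:
        a   b   c  
>* S0   S0  S1  S0 
 * S1   S0  S1  S2 
   S2   S2  S2  S2 
(> = start, * = accepting)

start=S0 accept=S0,S1 S0-a->S0 S0-b->S1 S0-c->S0 S1-a->S0 S1-b->S1 S1-c->S2 S2-a->S2 S2-b->S2 S2-c->S2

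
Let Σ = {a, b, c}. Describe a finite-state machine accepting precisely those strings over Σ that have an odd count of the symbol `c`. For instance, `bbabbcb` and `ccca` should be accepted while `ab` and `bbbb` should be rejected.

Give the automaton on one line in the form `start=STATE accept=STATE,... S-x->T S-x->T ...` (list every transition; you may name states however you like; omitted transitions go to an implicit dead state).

start=s0 accept=s1 s0-a->s0 s0-b->s0 s0-c->s1 s1-a->s1 s1-b->s1 s1-c->s0

Keep the running count of `c`s modulo 2: each `c` advances along the cycle s0 → s1 → s0 while other symbols loop. Accept at s1.
A 2-state machine:
        a   b   c  
>  s0   s0  s0  s1 
 * s1   s1  s1  s0 
(> = start, * = accepting)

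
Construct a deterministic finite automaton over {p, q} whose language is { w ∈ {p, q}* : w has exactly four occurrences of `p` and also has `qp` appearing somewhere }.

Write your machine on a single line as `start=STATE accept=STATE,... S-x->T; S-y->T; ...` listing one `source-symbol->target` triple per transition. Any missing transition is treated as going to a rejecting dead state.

Build one automaton per condition and run them in lockstep. The first has 6 states tracking the count of `p`s, saturating at 5; the second has 3 states tracking whether and how much of `qp` has been seen. A product state is a pair (one from each), accepting exactly when both do. Minimizing collapses redundant product states.
A 10-state machine:
        p   q  
>  S0   S1  S2 
   S1   S3  S4 
   S2   S4  S2 
   S3   S5  S6 
   S4   S6  S4 
   S5   S7  S8 
   S6   S8  S6 
   S7   S7  S7 
   S8   S9  S8 
 * S9   S7  S9 
(> = start, * = accepting)

start=S0; accept=S9; S0-p->S1; S0-q->S2; S1-p->S3; S1-q->S4; S2-p->S4; S2-q->S2; S3-p->S5; S3-q->S6; S4-p->S6; S4-q->S4; S5-p->S7; S5-q->S8; S6-p->S8; S6-q->S6; S7-p->S7; S7-q->S7; S8-p->S9; S8-q->S8; S9-p->S7; S9-q->S9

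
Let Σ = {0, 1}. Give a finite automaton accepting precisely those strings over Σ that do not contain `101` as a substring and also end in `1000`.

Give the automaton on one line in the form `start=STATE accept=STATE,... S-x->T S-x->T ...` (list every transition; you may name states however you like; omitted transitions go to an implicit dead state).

start=S0 accept=S5 S0-0->S0 S0-1->S1 S1-0->S2 S1-1->S1 S2-0->S3 S2-1->S4 S3-0->S5 S3-1->S1 S4-0->S6 S4-1->S4 S5-0->S0 S5-1->S1 S6-0->S7 S6-1->S4 S7-0->S8 S7-1->S4 S8-0->S9 S8-1->S4 S9-0->S9 S9-1->S4

Build one automaton per condition and run them in lockstep. The first has 4 states tracking partial matches of the forbidden pattern `101`; the second has 5 states tracking how much of the suffix `1000` has currently been matched. A product state is a pair (one from each), accepting exactly when both do.
With 10 states:
        0   1  
>  S0   S0  S1 
   S1   S2  S1 
   S2   S3  S4 
   S3   S5  S1 
   S4   S6  S4 
 * S5   S0  S1 
   S6   S7  S4 
   S7   S8  S4 
   S8   S9  S4 
   S9   S9  S4 
(> = start, * = accepting)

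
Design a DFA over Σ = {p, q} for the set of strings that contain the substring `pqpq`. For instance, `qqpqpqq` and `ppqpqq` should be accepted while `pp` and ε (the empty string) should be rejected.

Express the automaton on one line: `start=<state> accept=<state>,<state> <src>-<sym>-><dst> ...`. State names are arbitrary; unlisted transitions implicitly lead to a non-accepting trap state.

Track how much of `pqpq` has been matched so far: state S0 is no progress, S4 is the absorbing accept state reached once `pqpq` has occurred. Intermediate states record partial matches; on a mismatch, fall back to the longest reusable overlap.
With 5 states:
        p   q  
>  S0   S1  S0 
   S1   S1  S2 
   S2   S3  S0 
   S3   S1  S4 
 * S4   S4  S4 
(> = start, * = accepting)

start=S0 accept=S4 S0-p->S1 S0-q->S0 S1-p->S1 S1-q->S2 S2-p->S3 S2-q->S0 S3-p->S1 S3-q->S4 S4-p->S4 S4-q->S4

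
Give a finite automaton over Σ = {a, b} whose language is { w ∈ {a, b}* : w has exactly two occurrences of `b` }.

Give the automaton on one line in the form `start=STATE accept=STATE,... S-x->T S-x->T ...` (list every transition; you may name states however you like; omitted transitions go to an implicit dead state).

Only the number of `b`s matters, and only up to 3. Make a chain q0 → q1 → q2 → q3 advanced by each `b` (with q3 absorbing); every other symbol self-loops. The accepting set is {q2}.
A 4-state machine:
        a   b  
>  q0   q0  q1 
   q1   q1  q2 
 * q2   q2  q3 
   q3   q3  q3 
(> = start, * = accepting)

start=q0 accept=q2 q0-a->q0 q0-b->q1 q1-a->q1 q1-b->q2 q2-a->q2 q2-b->q3 q3-a->q3 q3-b->q3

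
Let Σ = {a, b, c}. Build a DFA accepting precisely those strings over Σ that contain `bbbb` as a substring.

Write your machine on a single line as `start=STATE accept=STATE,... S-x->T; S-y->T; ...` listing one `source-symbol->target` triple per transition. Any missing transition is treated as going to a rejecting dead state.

Track how much of `bbbb` has been matched so far: state q0 is no progress, q4 is the absorbing accept state reached once `bbbb` has occurred. Intermediate states record partial matches; on a mismatch, fall back to the longest reusable overlap.
With 5 states:
        a   b   c  
>  q0   q0  q1  q0 
   q1   q0  q2  q0 
   q2   q0  q3  q0 
   q3   q0  q4  q0 
 * q4   q4  q4  q4 
(> = start, * = accepting)

start=q0; accept=q4; q0-a->q0; q0-b->q1; q0-c->q0; q1-a->q0; q1-b->q2; q1-c->q0; q2-a->q0; q2-b->q3; q2-c->q0; q3-a->q0; q3-b->q4; q3-c->q0; q4-a->q4; q4-b->q4; q4-c->q4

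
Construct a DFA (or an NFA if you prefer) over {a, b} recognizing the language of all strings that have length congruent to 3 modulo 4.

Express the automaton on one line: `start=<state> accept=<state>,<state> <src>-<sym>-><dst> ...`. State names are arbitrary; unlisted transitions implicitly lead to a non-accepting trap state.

start=q0 accept=q3 q0-a->q1 q0-b->q1 q1-a->q2 q1-b->q2 q2-a->q3 q2-b->q3 q3-a->q0 q3-b->q0

Count input length modulo 4: every symbol advances one step around the cycle q0 → q1 → q2 → q3 → q0. Accept at q3.
With 4 states:
        a   b  
>  q0   q1  q1 
   q1   q2  q2 
   q2   q3  q3 
 * q3   q0  q0 
(> = start, * = accepting)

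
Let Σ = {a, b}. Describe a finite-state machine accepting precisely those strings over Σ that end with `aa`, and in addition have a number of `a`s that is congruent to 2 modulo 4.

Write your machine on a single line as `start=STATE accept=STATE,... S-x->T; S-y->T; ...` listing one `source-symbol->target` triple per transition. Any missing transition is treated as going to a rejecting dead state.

start=s0; accept=s2; s0-a->s1; s0-b->s0; s1-a->s2; s1-b->s3; s2-a->s4; s2-b->s5; s3-a->s5; s3-b->s3; s4-a->s0; s4-b->s4; s5-a->s4; s5-b->s5

Run two small machines in parallel and take their product. One (3 states) tracks how much of the suffix `aa` has currently been matched; the other (4 states) tracks the count of `a`s modulo 4. Each combined state is a pair, one component from each; accept when both components accept. Minimizing collapses redundant product states.
A 6-state machine:
        a   b  
>  s0   s1  s0 
   s1   s2  s3 
 * s2   s4  s5 
   s3   s5  s3 
   s4   s0  s4 
   s5   s4  s5 
(> = start, * = accepting)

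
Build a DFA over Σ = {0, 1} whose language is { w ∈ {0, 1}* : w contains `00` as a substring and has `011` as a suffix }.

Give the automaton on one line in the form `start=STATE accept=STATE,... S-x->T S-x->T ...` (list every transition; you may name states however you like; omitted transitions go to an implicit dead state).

Build one automaton per condition and run them in lockstep. One (3 states) tracks whether and how much of `00` has been seen; the other (4 states) tracks how much of the suffix `011` has currently been matched. Each combined state is a pair, one component from each; accept when both components accept. Minimizing collapses redundant product states.
A 6-state machine:
        0   1  
>  S0   S1  S0 
   S1   S2  S0 
   S2   S2  S3 
   S3   S2  S4 
 * S4   S2  S5 
   S5   S2  S5 
(> = start, * = accepting)

start=S0 accept=S4 S0-0->S1 S0-1->S0 S1-0->S2 S1-1->S0 S2-0->S2 S2-1->S3 S3-0->S2 S3-1->S4 S4-0->S2 S4-1->S5 S5-0->S2 S5-1->S5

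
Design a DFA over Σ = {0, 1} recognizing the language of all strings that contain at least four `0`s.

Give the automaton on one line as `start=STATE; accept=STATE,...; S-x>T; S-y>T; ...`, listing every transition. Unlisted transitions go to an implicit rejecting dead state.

start=A; accept=E,F; A-0>B; A-1>A; B-0>C; B-1>B; C-0>D; C-1>C; D-0>E; D-1>D; E-0>F; E-1>E; F-0>F; F-1>F

Count `0`s, saturating at 5: states A through E mean 0 through 4 `0`s seen; F means more than 4. Each `0` increments (capped at F); other symbols loop. Accept from {E, F}.
With 6 states:
       0  1 
>  A   B  A 
   B   C  B 
   C   D  C 
   D   E  D 
 * E   F  E 
 * F   F  F 
(> = start, * = accepting)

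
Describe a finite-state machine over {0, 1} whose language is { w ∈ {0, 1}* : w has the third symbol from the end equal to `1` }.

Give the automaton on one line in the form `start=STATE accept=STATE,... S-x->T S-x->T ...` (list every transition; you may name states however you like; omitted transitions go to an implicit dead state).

Because acceptance depends on a position counted from the end, the machine has to buffer the most recent 3 symbols. Make each state the string of the last up-to-3 symbols read; on input `x` shift the window left and append `x`. Accept when the buffered window has length 3 and begins with `1`.
       0  1 
>  A   B  C 
   B   D  E 
   C   F  G 
   D   H  I 
   E   J  K 
   F   L  M 
   G   N  O 
   H   H  I 
   I   J  K 
   J   L  M 
   K   N  O 
 * L   H  I 
 * M   J  K 
 * N   L  M 
 * O   N  O 
(> = start, * = accepting)

start=A accept=L,M,N,O A-0->B A-1->C B-0->D B-1->E C-0->F C-1->G D-0->H D-1->I E-0->J E-1->K F-0->L F-1->M G-0->N G-1->O H-0->H H-1->I I-0->J I-1->K J-0->L J-1->M K-0->N K-1->O L-0->H L-1->I M-0->J M-1->K N-0->L N-1->M O-0->N O-1->O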